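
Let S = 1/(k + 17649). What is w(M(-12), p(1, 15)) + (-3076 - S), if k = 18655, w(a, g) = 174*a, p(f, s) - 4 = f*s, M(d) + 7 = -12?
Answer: -231692129/36304 ≈ -6382.0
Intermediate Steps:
M(d) = -19 (M(d) = -7 - 12 = -19)
p(f, s) = 4 + f*s
S = 1/36304 (S = 1/(18655 + 17649) = 1/36304 ≈ 2.7545e-5)
w(M(-12), p(1, 15)) + (-3076 - S) = 174*(-19) + (-3076 - 1*1/36304) = -3306 + (-3076 - 1/36304) = -3306 - 111671105/36304 = -231692129/36304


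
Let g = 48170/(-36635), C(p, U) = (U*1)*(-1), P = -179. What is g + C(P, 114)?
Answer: -844912/7327 ≈ -115.31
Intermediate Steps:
C(p, U) = -U (C(p, U) = U*(-1) = -U)
g = -9634/7327 (g = 48170*(-1/36635) = -9634/7327 ≈ -1.3149)
g + C(P, 114) = -9634/7327 - 1*114 = -9634/7327 - 114 = -844912/7327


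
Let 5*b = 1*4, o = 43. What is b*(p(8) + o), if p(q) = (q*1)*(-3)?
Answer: 76/5 ≈ 15.200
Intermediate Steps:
p(q) = -3*q (p(q) = q*(-3) = -3*q)
b = ⅘ (b = (1*4)/5 = (⅕)*4 = ⅘ ≈ 0.80000)
b*(p(8) + o) = 4*(-3*8 + 43)/5 = 4*(-24 + 43)/5 = (⅘)*19 = 76/5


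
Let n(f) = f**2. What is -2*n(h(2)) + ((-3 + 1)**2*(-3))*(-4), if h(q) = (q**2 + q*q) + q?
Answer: -152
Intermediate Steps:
h(q) = q + 2*q**2 (h(q) = (q**2 + q**2) + q = 2*q**2 + q = q + 2*q**2)
-2*n(h(2)) + ((-3 + 1)**2*(-3))*(-4) = -2*4*(1 + 2*2)**2 + ((-3 + 1)**2*(-3))*(-4) = -2*4*(1 + 4)**2 + ((-2)**2*(-3))*(-4) = -2*(2*5)**2 + (4*(-3))*(-4) = -2*10**2 - 12*(-4) = -2*100 + 48 = -200 + 48 = -152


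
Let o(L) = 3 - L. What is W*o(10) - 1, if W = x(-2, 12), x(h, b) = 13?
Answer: -92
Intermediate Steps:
W = 13
W*o(10) - 1 = 13*(3 - 1*10) - 1 = 13*(3 - 10) - 1 = 13*(-7) - 1 = -91 - 1 = -92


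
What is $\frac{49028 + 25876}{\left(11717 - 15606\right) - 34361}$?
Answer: $- \frac{12484}{6375} \approx -1.9583$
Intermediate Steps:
$\frac{49028 + 25876}{\left(11717 - 15606\right) - 34361} = \frac{74904}{-3889 - 34361} = \frac{74904}{-38250} = 74904 \left(- \frac{1}{38250}\right) = - \frac{12484}{6375}$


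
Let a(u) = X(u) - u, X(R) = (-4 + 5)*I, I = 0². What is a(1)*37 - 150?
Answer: -187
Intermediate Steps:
I = 0
X(R) = 0 (X(R) = (-4 + 5)*0 = 1*0 = 0)
a(u) = -u (a(u) = 0 - u = -u)
a(1)*37 - 150 = -1*1*37 - 150 = -1*37 - 150 = -37 - 150 = -187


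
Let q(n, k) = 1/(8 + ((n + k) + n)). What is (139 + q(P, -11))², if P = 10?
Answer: 5588496/289 ≈ 19337.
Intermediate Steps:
q(n, k) = 1/(8 + k + 2*n) (q(n, k) = 1/(8 + ((k + n) + n)) = 1/(8 + (k + 2*n)) = 1/(8 + k + 2*n))
(139 + q(P, -11))² = (139 + 1/(8 - 11 + 2*10))² = (139 + 1/(8 - 11 + 20))² = (139 + 1/17)² = (2364/17)² = 5588496/289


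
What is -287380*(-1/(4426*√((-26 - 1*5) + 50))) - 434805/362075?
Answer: -12423/10345 + 143690*√19/42047 ≈ 13.695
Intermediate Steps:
-287380*(-1/(4426*√((-26 - 1*5) + 50))) - 434805/362075 = -287380*(-1/(4426*√((-26 - 5) + 50))) - 434805*1/362075 = -287380*(-1/(4426*√(-31 + 50))) - 12423/10345 = -287380*(-√19/84094) - 12423/10345 = -(-143690)*√19/42047 - 12423/10345 = 143690*√19/42047 - 12423/10345 = -12423/10345 + 143690*√19/42047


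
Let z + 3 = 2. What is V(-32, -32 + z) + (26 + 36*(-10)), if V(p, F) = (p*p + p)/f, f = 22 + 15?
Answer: -11366/37 ≈ -307.19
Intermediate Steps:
z = -1 (z = -3 + 2 = -1)
f = 37
V(p, F) = p/37 + p²/37 (V(p, F) = (p*p + p)/37 = (p² + p)*(1/37) = (p + p²)*(1/37) = p/37 + p²/37)
V(-32, -32 + z) + (26 + 36*(-10)) = (1/37)*(-32)*(1 - 32) + (26 + 36*(-10)) = (1/37)*(-32)*(-31) + (26 - 360) = 992/37 - 334 = -11366/37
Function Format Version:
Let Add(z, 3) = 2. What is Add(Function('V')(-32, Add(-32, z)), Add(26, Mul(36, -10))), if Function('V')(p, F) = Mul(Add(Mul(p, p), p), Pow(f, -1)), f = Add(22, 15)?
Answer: Rational(-11366, 37) ≈ -307.19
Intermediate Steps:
z = -1 (z = Add(-3, 2) = -1)
f = 37
Function('V')(p, F) = Add(Mul(Rational(1, 37), p), Mul(Rational(1, 37), Pow(p, 2))) (Function('V')(p, F) = Mul(Add(Mul(p, p), p), Pow(37, -1)) = Mul(Add(Pow(p, 2), p), Rational(1, 37)) = Mul(Add(p, Pow(p, 2)), Rational(1, 37)) = Add(Mul(Rational(1, 37), p), Mul(Rational(1, 37), Pow(p, 2))))
Add(Function('V')(-32, Add(-32, z)), Add(26, Mul(36, -10))) = Add(Mul(Rational(1, 37), -32, Add(1, -32)), Add(26, Mul(36, -10))) = Add(Mul(Rational(1, 37), -32, -31), Add(26, -360)) = Add(Rational(992, 37), -334) = Rational(-11366, 37)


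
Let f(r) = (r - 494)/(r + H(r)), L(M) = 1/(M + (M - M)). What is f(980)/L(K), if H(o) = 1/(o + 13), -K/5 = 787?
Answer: -1899023130/973141 ≈ -1951.4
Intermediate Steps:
K = -3935 (K = -5*787 = -3935)
H(o) = 1/(13 + o)
L(M) = 1/M (L(M) = 1/(M + 0) = 1/M)
f(r) = (-494 + r)/(r + 1/(13 + r)) (f(r) = (r - 494)/(r + 1/(13 + r)) = (-494 + r)/(r + 1/(13 + r)))
f(980)/L(K) = ((-494 + 980)*(13 + 980)/(1 + 980*(13 + 980)))/(1/(-3935)) = (486*993/(1 + 980*993))/(-1/3935) = (486*993/(1 + 973140))*(-3935) = (486*993/973141)*(-3935) = ((1/973141)*486*993)*(-3935) = (482598/973141)*(-3935) = -1899023130/973141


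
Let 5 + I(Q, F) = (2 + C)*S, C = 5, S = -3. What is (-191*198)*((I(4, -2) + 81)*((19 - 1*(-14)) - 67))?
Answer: 70719660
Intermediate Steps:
I(Q, F) = -26 (I(Q, F) = -5 + (2 + 5)*(-3) = -5 + 7*(-3) = -5 - 21 = -26)
(-191*198)*((I(4, -2) + 81)*((19 - 1*(-14)) - 67)) = (-191*198)*((-26 + 81)*((19 - 1*(-14)) - 67)) = -2079990*((19 + 14) - 67) = -2079990*(33 - 67) = -2079990*(-34) = -37818*(-1870) = 70719660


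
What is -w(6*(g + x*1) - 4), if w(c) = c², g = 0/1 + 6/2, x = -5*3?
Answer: -5776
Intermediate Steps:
x = -15
g = 3 (g = 0*1 + 6*(½) = 0 + 3 = 3)
-w(6*(g + x*1) - 4) = -(6*(3 - 15*1) - 4)² = -(6*(3 - 15) - 4)² = -(6*(-12) - 4)² = -(-72 - 4)² = -1*(-76)² = -1*5776 = -5776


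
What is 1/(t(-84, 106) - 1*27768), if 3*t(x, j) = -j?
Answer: -3/83410 ≈ -3.5967e-5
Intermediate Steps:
t(x, j) = -j/3 (t(x, j) = (-j)/3 = -j/3)
1/(t(-84, 106) - 1*27768) = 1/(-⅓*106 - 1*27768) = 1/(-106/3 - 27768) = 1/(-83410/3) = -3/83410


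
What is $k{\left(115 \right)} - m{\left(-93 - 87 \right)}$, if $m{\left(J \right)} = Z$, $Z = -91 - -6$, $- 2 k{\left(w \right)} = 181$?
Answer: $- \frac{11}{2} \approx -5.5$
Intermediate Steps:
$k{\left(w \right)} = - \frac{181}{2}$ ($k{\left(w \right)} = \left(- \frac{1}{2}\right) 181 = - \frac{181}{2}$)
$Z = -85$ ($Z = -91 + 6 = -85$)
$m{\left(J \right)} = -85$
$k{\left(115 \right)} - m{\left(-93 - 87 \right)} = - \frac{181}{2} - -85 = - \frac{181}{2} + 85 = - \frac{11}{2}$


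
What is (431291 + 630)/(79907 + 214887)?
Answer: 431921/294794 ≈ 1.4652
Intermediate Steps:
(431291 + 630)/(79907 + 214887) = 431921/294794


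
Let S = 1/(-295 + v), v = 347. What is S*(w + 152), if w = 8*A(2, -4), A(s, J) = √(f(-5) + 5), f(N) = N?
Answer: 38/13 ≈ 2.9231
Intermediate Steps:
A(s, J) = 0 (A(s, J) = √(-5 + 5) = √0 = 0)
S = 1/52 (S = 1/(-295 + 347) = 1/52 ≈ 0.019231)
w = 0 (w = 8*0 = 0)
S*(w + 152) = (0 + 152)/52 = (1/52)*152 = 38/13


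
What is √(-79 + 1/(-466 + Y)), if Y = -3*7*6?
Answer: I*√1730453/148 ≈ 8.8883*I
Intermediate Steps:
Y = -126 (Y = -21*6 = -126)
√(-79 + 1/(-466 + Y)) = √(-79 + 1/(-466 - 126)) = √(-79 + 1/(-592)) = √(-79 - 1/592) = √(-46769/592) = I*√1730453/148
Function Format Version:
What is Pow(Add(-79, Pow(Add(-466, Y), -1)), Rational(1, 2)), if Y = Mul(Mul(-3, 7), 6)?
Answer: Mul(Rational(1, 148), I, Pow(1730453, Rational(1, 2))) ≈ Mul(8.8883, I)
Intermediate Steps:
Y = -126 (Y = Mul(-21, 6) = -126)
Pow(Add(-79, Pow(Add(-466, Y), -1)), Rational(1, 2)) = Pow(Add(-79, Pow(Add(-466, -126), -1)), Rational(1, 2)) = Pow(Add(-79, Pow(-592, -1)), Rational(1, 2)) = Pow(Add(-79, Rational(-1, 592)), Rational(1, 2)) = Pow(Rational(-46769, 592), Rational(1, 2)) = Mul(Rational(1, 148), I, Pow(1730453, Rational(1, 2)))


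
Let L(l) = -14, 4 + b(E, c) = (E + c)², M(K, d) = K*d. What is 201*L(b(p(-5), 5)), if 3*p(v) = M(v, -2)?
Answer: -2814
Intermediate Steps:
p(v) = -2*v/3 (p(v) = (v*(-2))/3 = (-2*v)/3 = -2*v/3)
b(E, c) = -4 + (E + c)²
201*L(b(p(-5), 5)) = 201*(-14) = -2814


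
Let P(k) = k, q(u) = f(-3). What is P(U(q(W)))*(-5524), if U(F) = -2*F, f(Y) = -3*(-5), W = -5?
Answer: 165720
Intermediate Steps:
f(Y) = 15
q(u) = 15
P(U(q(W)))*(-5524) = -2*15*(-5524) = -30*(-5524) = 165720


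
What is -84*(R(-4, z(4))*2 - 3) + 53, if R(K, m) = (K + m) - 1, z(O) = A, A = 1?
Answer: 977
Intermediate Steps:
z(O) = 1
R(K, m) = -1 + K + m
-84*(R(-4, z(4))*2 - 3) + 53 = -84*((-1 - 4 + 1)*2 - 3) + 53 = -84*(-4*2 - 3) + 53 = -84*(-8 - 3) + 53 = -84*(-11) + 53 = 924 + 53 = 977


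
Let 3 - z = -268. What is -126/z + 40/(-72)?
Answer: -2489/2439 ≈ -1.0205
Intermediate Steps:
z = 271 (z = 3 - 1*(-268) = 3 + 268 = 271)
-126/z + 40/(-72) = -126/271 + 40/(-72) = -126*1/271 + 40*(-1/72) = -126/271 - 5/9 = -2489/2439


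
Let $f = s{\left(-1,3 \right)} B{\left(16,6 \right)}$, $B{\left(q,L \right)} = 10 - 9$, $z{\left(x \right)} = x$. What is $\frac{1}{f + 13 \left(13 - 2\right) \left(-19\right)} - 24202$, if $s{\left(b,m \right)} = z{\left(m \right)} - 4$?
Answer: $- \frac{65781037}{2718} \approx -24202.0$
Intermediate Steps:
$s{\left(b,m \right)} = -4 + m$ ($s{\left(b,m \right)} = m - 4 = -4 + m$)
$B{\left(q,L \right)} = 1$ ($B{\left(q,L \right)} = 10 - 9 = 1$)
$f = -1$ ($f = \left(-4 + 3\right) 1 = \left(-1\right) 1 = -1$)
$\frac{1}{f + 13 \left(13 - 2\right) \left(-19\right)} - 24202 = \frac{1}{-1 + 13 \left(13 - 2\right) \left(-19\right)} - 24202 = \frac{1}{-1 + 13 \cdot 11 \left(-19\right)} - 24202 = \frac{1}{-1 + 143 \left(-19\right)} - 24202 = \frac{1}{-1 - 2717} - 24202 = \frac{1}{-2718} - 24202 = - \frac{1}{2718} - 24202 = - \frac{65781037}{2718}$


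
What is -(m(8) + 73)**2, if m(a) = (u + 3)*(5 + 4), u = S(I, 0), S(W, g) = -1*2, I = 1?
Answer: -6724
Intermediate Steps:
S(W, g) = -2
u = -2
m(a) = 9 (m(a) = (-2 + 3)*(5 + 4) = 1*9 = 9)
-(m(8) + 73)**2 = -(9 + 73)**2 = -1*82**2 = -1*6724 = -6724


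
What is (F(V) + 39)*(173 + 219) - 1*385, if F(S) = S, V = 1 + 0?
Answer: 15295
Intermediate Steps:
V = 1
(F(V) + 39)*(173 + 219) - 1*385 = (1 + 39)*(173 + 219) - 1*385 = 40*392 - 385 = 15680 - 385 = 15295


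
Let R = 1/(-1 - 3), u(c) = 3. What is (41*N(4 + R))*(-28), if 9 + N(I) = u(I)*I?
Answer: -2583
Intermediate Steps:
R = -¼ (R = 1/(-4) = -¼ ≈ -0.25000)
N(I) = -9 + 3*I
(41*N(4 + R))*(-28) = (41*(-9 + 3*(4 - ¼)))*(-28) = (41*(-9 + 3*(15/4)))*(-28) = (41*(-9 + 45/4))*(-28) = (41*(9/4))*(-28) = (369/4)*(-28) = -2583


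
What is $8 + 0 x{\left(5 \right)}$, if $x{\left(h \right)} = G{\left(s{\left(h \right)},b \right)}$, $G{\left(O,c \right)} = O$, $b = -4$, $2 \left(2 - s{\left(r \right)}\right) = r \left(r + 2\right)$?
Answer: $8$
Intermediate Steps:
$s{\left(r \right)} = 2 - \frac{r \left(2 + r\right)}{2}$ ($s{\left(r \right)} = 2 - \frac{r \left(r + 2\right)}{2} = 2 - \frac{r \left(2 + r\right)}{2}$)
$x{\left(h \right)} = 2 - h - \frac{h^{2}}{2}$
$8 + 0 x{\left(5 \right)} = 8 + 0 \left(2 - 5 - \frac{5^{2}}{2}\right) = 8 + 0 \left(2 - 5 - \frac{25}{2}\right) = 8 + 0 \left(- \frac{31}{2}\right) = 8 + 0 = 8$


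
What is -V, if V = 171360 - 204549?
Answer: 33189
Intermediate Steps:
V = -33189
-V = -1*(-33189) = 33189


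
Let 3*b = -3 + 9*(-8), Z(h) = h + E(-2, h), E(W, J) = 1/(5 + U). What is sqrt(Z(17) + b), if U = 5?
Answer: I*sqrt(790)/10 ≈ 2.8107*I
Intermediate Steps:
E(W, J) = 1/10 (E(W, J) = 1/(5 + 5) = 1/10)
Z(h) = 1/10 + h (Z(h) = h + 1/10 = 1/10 + h)
b = -25 (b = (-3 + 9*(-8))/3 = (-3 - 72)/3 = (1/3)*(-75) = -25)
sqrt(Z(17) + b) = sqrt((1/10 + 17) - 25) = sqrt(171/10 - 25) = sqrt(-79/10) = I*sqrt(790)/10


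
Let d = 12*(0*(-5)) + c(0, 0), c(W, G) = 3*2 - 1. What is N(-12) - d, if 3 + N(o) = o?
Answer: -20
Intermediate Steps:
c(W, G) = 5 (c(W, G) = 6 - 1 = 5)
d = 5 (d = 12*(0*(-5)) + 5 = 12*0 + 5 = 0 + 5 = 5)
N(o) = -3 + o
N(-12) - d = (-3 - 12) - 1*5 = -15 - 5 = -20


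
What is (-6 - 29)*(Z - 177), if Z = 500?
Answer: -11305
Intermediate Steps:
(-6 - 29)*(Z - 177) = (-6 - 29)*(500 - 177) = -35*323 = -11305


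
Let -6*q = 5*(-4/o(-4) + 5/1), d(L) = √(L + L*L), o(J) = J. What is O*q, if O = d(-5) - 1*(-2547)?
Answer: -12735 - 10*√5 ≈ -12757.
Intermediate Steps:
d(L) = √(L + L²)
q = -5 (q = -5*(-4/(-4) + 5/1)/6 = -5*(-4*(-¼) + 5*1)/6 = -5*(1 + 5)/6 = -5*6/6 = -⅙*30 = -5)
O = 2547 + 2*√5 (O = √(-5*(1 - 5)) - 1*(-2547) = √(-5*(-4)) + 2547 = √20 + 2547 = 2*√5 + 2547 = 2547 + 2*√5 ≈ 2551.5)
O*q = (2547 + 2*√5)*(-5) = -12735 - 10*√5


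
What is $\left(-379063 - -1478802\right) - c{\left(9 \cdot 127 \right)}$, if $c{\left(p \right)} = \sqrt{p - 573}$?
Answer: $1099739 - \sqrt{570} \approx 1.0997 \cdot 10^{6}$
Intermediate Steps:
$c{\left(p \right)} = \sqrt{-573 + p}$
$\left(-379063 - -1478802\right) - c{\left(9 \cdot 127 \right)} = \left(-379063 - -1478802\right) - \sqrt{-573 + 9 \cdot 127} = \left(-379063 + 1478802\right) - \sqrt{-573 + 1143} = 1099739 - \sqrt{570}$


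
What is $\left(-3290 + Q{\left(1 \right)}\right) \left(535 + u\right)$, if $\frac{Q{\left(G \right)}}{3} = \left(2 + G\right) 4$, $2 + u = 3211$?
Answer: $-12182976$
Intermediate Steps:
$u = 3209$ ($u = -2 + 3211 = 3209$)
$Q{\left(G \right)} = 24 + 12 G$ ($Q{\left(G \right)} = 3 \left(2 + G\right) 4 = 3 \left(8 + 4 G\right) = 24 + 12 G$)
$\left(-3290 + Q{\left(1 \right)}\right) \left(535 + u\right) = \left(-3290 + \left(24 + 12 \cdot 1\right)\right) \left(535 + 3209\right) = \left(-3290 + \left(24 + 12\right)\right) 3744 = \left(-3290 + 36\right) 3744 = \left(-3254\right) 3744 = -12182976$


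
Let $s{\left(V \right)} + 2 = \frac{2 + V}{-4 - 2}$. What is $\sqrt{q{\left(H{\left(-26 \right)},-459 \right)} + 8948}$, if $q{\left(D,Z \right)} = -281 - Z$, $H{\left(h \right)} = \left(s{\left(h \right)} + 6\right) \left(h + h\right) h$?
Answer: $39 \sqrt{6} \approx 95.53$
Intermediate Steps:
$s{\left(V \right)} = - \frac{7}{3} - \frac{V}{6}$ ($s{\left(V \right)} = -2 + \frac{2 + V}{-4 - 2} = -2 + \frac{2 + V}{-6} = -2 + \left(2 + V\right) \left(- \frac{1}{6}\right) = -2 - \left(\frac{1}{3} + \frac{V}{6}\right) = - \frac{7}{3} - \frac{V}{6}$)
$H{\left(h \right)} = 2 h^{2} \left(\frac{11}{3} - \frac{h}{6}\right)$ ($H{\left(h \right)} = \left(\left(- \frac{7}{3} - \frac{h}{6}\right) + 6\right) \left(h + h\right) h = \left(\frac{11}{3} - \frac{h}{6}\right) 2 h h = \left(\frac{11}{3} - \frac{h}{6}\right) 2 h^{2} = 2 h^{2} \left(\frac{11}{3} - \frac{h}{6}\right)$)
$\sqrt{q{\left(H{\left(-26 \right)},-459 \right)} + 8948} = \sqrt{\left(-281 - -459\right) + 8948} = \sqrt{\left(-281 + 459\right) + 8948} = \sqrt{178 + 8948} = \sqrt{9126} = 39 \sqrt{6}$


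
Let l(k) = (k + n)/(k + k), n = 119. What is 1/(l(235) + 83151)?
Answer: 235/19540662 ≈ 1.2026e-5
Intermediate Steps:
l(k) = (119 + k)/(2*k) (l(k) = (k + 119)/(k + k) = (119 + k)/((2*k)) = (119 + k)*(1/(2*k)) = (119 + k)/(2*k))
1/(l(235) + 83151) = 1/((½)*(119 + 235)/235 + 83151) = 1/((½)*(1/235)*354 + 83151) = 1/(177/235 + 83151) = 1/(19540662/235) = 235/19540662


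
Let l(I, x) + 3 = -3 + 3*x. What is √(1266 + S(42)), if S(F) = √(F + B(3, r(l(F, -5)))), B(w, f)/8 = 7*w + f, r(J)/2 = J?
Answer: √(1266 + 3*I*√14) ≈ 35.581 + 0.1577*I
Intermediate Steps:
l(I, x) = -6 + 3*x (l(I, x) = -3 + (-3 + 3*x) = -6 + 3*x)
r(J) = 2*J
B(w, f) = 8*f + 56*w (B(w, f) = 8*(7*w + f) = 8*(f + 7*w) = 8*f + 56*w)
S(F) = √(-168 + F) (S(F) = √(F + (8*(2*(-6 + 3*(-5))) + 56*3)) = √(F + (8*(2*(-6 - 15)) + 168)) = √(F + (8*(2*(-21)) + 168)) = √(F + (8*(-42) + 168)) = √(F + (-336 + 168)) = √(F - 168) = √(-168 + F))
√(1266 + S(42)) = √(1266 + √(-168 + 42)) = √(1266 + √(-126)) = √(1266 + 3*I*√14)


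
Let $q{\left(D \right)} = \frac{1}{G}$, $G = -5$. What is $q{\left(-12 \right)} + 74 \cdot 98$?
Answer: $\frac{36259}{5} \approx 7251.8$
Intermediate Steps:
$q{\left(D \right)} = - \frac{1}{5}$ ($q{\left(D \right)} = \frac{1}{-5} = - \frac{1}{5}$)
$q{\left(-12 \right)} + 74 \cdot 98 = - \frac{1}{5} + 74 \cdot 98 = - \frac{1}{5} + 7252 = \frac{36259}{5}$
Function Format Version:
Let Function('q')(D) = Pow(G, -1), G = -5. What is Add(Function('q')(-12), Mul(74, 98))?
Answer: Rational(36259, 5) ≈ 7251.8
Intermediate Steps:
Function('q')(D) = Rational(-1, 5) (Function('q')(D) = Pow(-5, -1) = Rational(-1, 5))
Add(Function('q')(-12), Mul(74, 98)) = Add(Rational(-1, 5), Mul(74, 98)) = Add(Rational(-1, 5), 7252) = Rational(36259, 5)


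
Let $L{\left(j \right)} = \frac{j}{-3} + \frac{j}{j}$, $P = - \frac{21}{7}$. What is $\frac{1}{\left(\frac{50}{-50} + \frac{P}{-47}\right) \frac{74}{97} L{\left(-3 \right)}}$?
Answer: $- \frac{4559}{6512} \approx -0.70009$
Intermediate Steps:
$P = -3$ ($P = \left(-21\right) \frac{1}{7} = -3$)
$L{\left(j \right)} = 1 - \frac{j}{3}$ ($L{\left(j \right)} = j \left(- \frac{1}{3}\right) + 1 = - \frac{j}{3} + 1 = 1 - \frac{j}{3}$)
$\frac{1}{\left(\frac{50}{-50} + \frac{P}{-47}\right) \frac{74}{97} L{\left(-3 \right)}} = \frac{1}{\left(\frac{50}{-50} - \frac{3}{-47}\right) \frac{74}{97} \left(1 - -1\right)} = \frac{1}{\left(50 \left(- \frac{1}{50}\right) - - \frac{3}{47}\right) 74 \cdot \frac{1}{97} \left(1 + 1\right)} = \frac{1}{\left(-1 + \frac{3}{47}\right) \frac{74}{97} \cdot 2} = \frac{1}{\left(- \frac{44}{47}\right) \frac{74}{97} \cdot 2} = \frac{1}{\left(- \frac{3256}{4559}\right) 2} = \frac{1}{- \frac{6512}{4559}} = - \frac{4559}{6512}$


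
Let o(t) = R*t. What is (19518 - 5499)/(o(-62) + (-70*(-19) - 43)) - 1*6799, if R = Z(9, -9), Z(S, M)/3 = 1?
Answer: -2490560/367 ≈ -6786.3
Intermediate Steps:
Z(S, M) = 3 (Z(S, M) = 3*1 = 3)
R = 3
o(t) = 3*t
(19518 - 5499)/(o(-62) + (-70*(-19) - 43)) - 1*6799 = (19518 - 5499)/(3*(-62) + (-70*(-19) - 43)) - 1*6799 = 14019/(-186 + (1330 - 43)) - 6799 = 14019/(-186 + 1287) - 6799 = 14019/1101 - 6799 = 14019*(1/1101) - 6799 = 4673/367 - 6799 = -2490560/367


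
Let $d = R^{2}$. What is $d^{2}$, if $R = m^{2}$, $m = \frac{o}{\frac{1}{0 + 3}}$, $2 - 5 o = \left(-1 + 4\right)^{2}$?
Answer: $\frac{37822859361}{390625} \approx 96827.0$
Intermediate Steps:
$o = - \frac{7}{5}$ ($o = \frac{2}{5} - \frac{\left(-1 + 4\right)^{2}}{5} = \frac{2}{5} - \frac{3^{2}}{5} = \frac{2}{5} - \frac{9}{5} = - \frac{7}{5} \approx -1.4$)
$m = - \frac{21}{5}$ ($m = - \frac{7}{5 \frac{1}{0 + 3}} = - \frac{7}{5 \cdot \frac{1}{3}} = - \frac{7 \frac{1}{\frac{1}{3}}}{5} = \left(- \frac{7}{5}\right) 3 = - \frac{21}{5} \approx -4.2$)
$R = \frac{441}{25}$ ($R = \left(- \frac{21}{5}\right)^{2} = \frac{441}{25} \approx 17.64$)
$d = \frac{194481}{625}$ ($d = \left(\frac{441}{25}\right)^{2} = \frac{194481}{625} \approx 311.17$)
$d^{2} = \left(\frac{194481}{625}\right)^{2} = \frac{37822859361}{390625}$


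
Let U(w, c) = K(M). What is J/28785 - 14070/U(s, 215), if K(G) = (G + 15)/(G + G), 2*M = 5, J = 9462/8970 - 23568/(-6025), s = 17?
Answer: -208458931710383/51855457875 ≈ -4020.0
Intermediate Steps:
J = 8947117/1801475 (J = 9462*(1/8970) - 23568*(-1/6025) = 1577/1495 + 23568/6025 = 8947117/1801475 ≈ 4.9666)
M = 5/2 (M = (1/2)*5 = 5/2 ≈ 2.5000)
K(G) = (15 + G)/(2*G) (K(G) = (15 + G)/((2*G)) = (15 + G)*(1/(2*G)) = (15 + G)/(2*G))
U(w, c) = 7/2 (U(w, c) = (15 + 5/2)/(2*(5/2)) = (1/2)*(2/5)*(35/2) = 7/2)
J/28785 - 14070/U(s, 215) = (8947117/1801475)/28785 - 14070/7/2 = (8947117/1801475)*(1/28785) - 14070*2/7 = 8947117/51855457875 - 4020 = -208458931710383/51855457875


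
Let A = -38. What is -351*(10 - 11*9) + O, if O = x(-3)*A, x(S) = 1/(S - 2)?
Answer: 156233/5 ≈ 31247.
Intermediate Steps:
x(S) = 1/(-2 + S)
O = 38/5 (O = -38/(-2 - 3) = -38/(-5) = -⅕*(-38) = 38/5 ≈ 7.6000)
-351*(10 - 11*9) + O = -351*(10 - 11*9) + 38/5 = -351*(10 - 99) + 38/5 = -351*(-89) + 38/5 = 31239 + 38/5 = 156233/5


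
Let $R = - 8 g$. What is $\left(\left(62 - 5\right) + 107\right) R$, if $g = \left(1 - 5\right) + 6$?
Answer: $-2624$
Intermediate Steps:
$g = 2$ ($g = -4 + 6 = 2$)
$R = -16$ ($R = \left(-8\right) 2 = -16$)
$\left(\left(62 - 5\right) + 107\right) R = \left(\left(62 - 5\right) + 107\right) \left(-16\right) = \left(57 + 107\right) \left(-16\right) = 164 \left(-16\right) = -2624$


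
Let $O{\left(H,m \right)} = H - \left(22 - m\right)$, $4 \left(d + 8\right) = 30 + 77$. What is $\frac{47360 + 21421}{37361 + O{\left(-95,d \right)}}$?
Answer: $\frac{275124}{149051} \approx 1.8458$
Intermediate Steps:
$d = \frac{75}{4}$ ($d = -8 + \frac{30 + 77}{4} = -8 + \frac{1}{4} \cdot 107 = -8 + \frac{107}{4} = \frac{75}{4} \approx 18.75$)
$O{\left(H,m \right)} = -22 + H + m$ ($O{\left(H,m \right)} = H + \left(-22 + m\right) = -22 + H + m$)
$\frac{47360 + 21421}{37361 + O{\left(-95,d \right)}} = \frac{47360 + 21421}{37361 - \frac{393}{4}} = \frac{68781}{37361 - \frac{393}{4}} = \frac{68781}{\frac{149051}{4}} = 68781 \cdot \frac{4}{149051} = \frac{275124}{149051}$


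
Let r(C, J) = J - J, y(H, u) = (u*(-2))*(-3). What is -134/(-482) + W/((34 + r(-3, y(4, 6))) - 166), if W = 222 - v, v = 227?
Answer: 10049/31812 ≈ 0.31589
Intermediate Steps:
y(H, u) = 6*u (y(H, u) = -2*u*(-3) = 6*u)
W = -5 (W = 222 - 1*227 = 222 - 227 = -5)
r(C, J) = 0
-134/(-482) + W/((34 + r(-3, y(4, 6))) - 166) = -134/(-482) - 5/((34 + 0) - 166) = -134*(-1/482) - 5/(34 - 166) = 67/241 - 5/(-132) = 67/241 - 5*(-1/132) = 67/241 + 5/132 = 10049/31812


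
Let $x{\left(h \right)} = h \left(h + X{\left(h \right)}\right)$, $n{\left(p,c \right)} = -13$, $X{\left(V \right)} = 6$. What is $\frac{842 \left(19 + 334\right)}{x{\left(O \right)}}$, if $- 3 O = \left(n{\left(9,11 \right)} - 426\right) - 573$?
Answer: $\frac{1337517}{521180} \approx 2.5663$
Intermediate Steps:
$O = \frac{1012}{3}$ ($O = - \frac{\left(-13 - 426\right) - 573}{3} = - \frac{-439 - 573}{3} = \left(- \frac{1}{3}\right) \left(-1012\right) = \frac{1012}{3} \approx 337.33$)
$x{\left(h \right)} = h \left(6 + h\right)$ ($x{\left(h \right)} = h \left(h + 6\right) = h \left(6 + h\right)$)
$\frac{842 \left(19 + 334\right)}{x{\left(O \right)}} = \frac{842 \left(19 + 334\right)}{\frac{1012}{3} \left(6 + \frac{1012}{3}\right)} = \frac{842 \cdot 353}{\frac{1012}{3} \cdot \frac{1030}{3}} = \frac{297226}{\frac{1042360}{9}} = 297226 \cdot \frac{9}{1042360} = \frac{1337517}{521180}$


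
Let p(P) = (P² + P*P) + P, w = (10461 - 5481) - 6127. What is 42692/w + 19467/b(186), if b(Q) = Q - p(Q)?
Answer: -10667647/284456 ≈ -37.502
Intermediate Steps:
w = -1147 (w = 4980 - 6127 = -1147)
p(P) = P + 2*P² (p(P) = (P² + P²) + P = 2*P² + P = P + 2*P²)
b(Q) = Q - Q*(1 + 2*Q)
42692/w + 19467/b(186) = 42692/(-1147) + 19467/((-2*186²)) = 42692*(-1/1147) + 19467/((-2*34596)) = -42692/1147 + 19467/(-69192) = -42692/1147 + 19467*(-1/69192) = -42692/1147 - 2163/7688 = -10667647/284456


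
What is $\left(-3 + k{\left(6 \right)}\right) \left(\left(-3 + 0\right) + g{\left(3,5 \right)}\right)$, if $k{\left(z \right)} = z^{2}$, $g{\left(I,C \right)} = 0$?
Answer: $-99$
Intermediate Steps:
$\left(-3 + k{\left(6 \right)}\right) \left(\left(-3 + 0\right) + g{\left(3,5 \right)}\right) = \left(-3 + 6^{2}\right) \left(\left(-3 + 0\right) + 0\right) = \left(-3 + 36\right) \left(-3 + 0\right) = 33 \left(-3\right) = -99$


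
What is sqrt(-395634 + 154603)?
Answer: 7*I*sqrt(4919) ≈ 490.95*I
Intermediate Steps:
sqrt(-395634 + 154603) = sqrt(-241031) = 7*I*sqrt(4919)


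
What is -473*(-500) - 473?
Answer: 236027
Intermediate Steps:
-473*(-500) - 473 = 236500 - 473 = 236027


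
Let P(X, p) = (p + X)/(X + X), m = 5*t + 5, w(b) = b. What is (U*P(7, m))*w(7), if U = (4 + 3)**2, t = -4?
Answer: -196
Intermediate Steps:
U = 49 (U = 7**2 = 49)
m = -15 (m = 5*(-4) + 5 = -20 + 5 = -15)
P(X, p) = (X + p)/(2*X) (P(X, p) = (X + p)/((2*X)) = (X + p)*(1/(2*X)) = (X + p)/(2*X))
(U*P(7, m))*w(7) = (49*((1/2)*(7 - 15)/7))*7 = (49*((1/2)*(1/7)*(-8)))*7 = (49*(-4/7))*7 = -28*7 = -196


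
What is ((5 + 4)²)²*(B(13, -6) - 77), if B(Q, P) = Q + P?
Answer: -459270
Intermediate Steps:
B(Q, P) = P + Q
((5 + 4)²)²*(B(13, -6) - 77) = ((5 + 4)²)²*((-6 + 13) - 77) = (9²)²*(7 - 77) = 81²*(-70) = 6561*(-70) = -459270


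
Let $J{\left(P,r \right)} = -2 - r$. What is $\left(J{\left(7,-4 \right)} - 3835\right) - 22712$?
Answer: $-26545$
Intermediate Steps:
$\left(J{\left(7,-4 \right)} - 3835\right) - 22712 = \left(\left(-2 - -4\right) - 3835\right) - 22712 = \left(\left(-2 + 4\right) - 3835\right) - 22712 = \left(2 - 3835\right) - 22712 = -3833 - 22712 = -26545$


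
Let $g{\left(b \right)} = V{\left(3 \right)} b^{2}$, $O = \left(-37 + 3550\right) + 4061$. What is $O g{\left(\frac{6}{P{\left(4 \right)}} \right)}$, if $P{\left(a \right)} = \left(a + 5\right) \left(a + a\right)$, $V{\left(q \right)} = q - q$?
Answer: $0$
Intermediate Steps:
$V{\left(q \right)} = 0$
$P{\left(a \right)} = 2 a \left(5 + a\right)$ ($P{\left(a \right)} = \left(5 + a\right) 2 a = 2 a \left(5 + a\right)$)
$O = 7574$ ($O = 3513 + 4061 = 7574$)
$g{\left(b \right)} = 0$ ($g{\left(b \right)} = 0 b^{2} = 0$)
$O g{\left(\frac{6}{P{\left(4 \right)}} \right)} = 7574 \cdot 0 = 0$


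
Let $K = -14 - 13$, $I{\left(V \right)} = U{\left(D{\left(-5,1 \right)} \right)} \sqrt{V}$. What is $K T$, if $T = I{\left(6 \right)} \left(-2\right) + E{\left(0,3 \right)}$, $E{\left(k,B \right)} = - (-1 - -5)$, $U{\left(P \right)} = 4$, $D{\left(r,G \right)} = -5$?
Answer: $108 + 216 \sqrt{6} \approx 637.09$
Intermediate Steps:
$E{\left(k,B \right)} = -4$ ($E{\left(k,B \right)} = - (-1 + 5) = \left(-1\right) 4 = -4$)
$I{\left(V \right)} = 4 \sqrt{V}$
$T = -4 - 8 \sqrt{6}$ ($T = 4 \sqrt{6} \left(-2\right) - 4 = - 8 \sqrt{6} - 4 = -4 - 8 \sqrt{6} \approx -23.596$)
$K = -27$
$K T = - 27 \left(-4 - 8 \sqrt{6}\right) = 108 + 216 \sqrt{6}$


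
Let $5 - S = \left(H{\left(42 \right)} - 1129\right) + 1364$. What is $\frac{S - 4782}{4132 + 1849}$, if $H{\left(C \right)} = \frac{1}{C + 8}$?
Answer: $- \frac{250601}{299050} \approx -0.83799$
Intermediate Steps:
$H{\left(C \right)} = \frac{1}{8 + C}$
$S = - \frac{11501}{50}$ ($S = 5 - \left(\left(\frac{1}{8 + 42} - 1129\right) + 1364\right) = 5 - \left(\left(\frac{1}{50} - 1129\right) + 1364\right) = 5 - \left(- \frac{56449}{50} + 1364\right) = 5 - \frac{11751}{50} = - \frac{11501}{50} \approx -230.02$)
$\frac{S - 4782}{4132 + 1849} = \frac{- \frac{11501}{50} - 4782}{4132 + 1849} = - \frac{250601}{50 \cdot 5981} = \left(- \frac{250601}{50}\right) \frac{1}{5981} = - \frac{250601}{299050}$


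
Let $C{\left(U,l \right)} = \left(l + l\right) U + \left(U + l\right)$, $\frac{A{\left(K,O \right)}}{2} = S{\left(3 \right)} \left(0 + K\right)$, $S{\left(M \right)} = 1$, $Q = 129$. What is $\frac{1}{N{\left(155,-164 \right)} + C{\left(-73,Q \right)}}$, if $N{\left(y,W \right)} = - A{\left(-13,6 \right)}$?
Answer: $- \frac{1}{18752} \approx -5.3328 \cdot 10^{-5}$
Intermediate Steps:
$A{\left(K,O \right)} = 2 K$ ($A{\left(K,O \right)} = 2 \cdot 1 \left(0 + K\right) = 2 \cdot 1 K = 2 K$)
$C{\left(U,l \right)} = U + l + 2 U l$ ($C{\left(U,l \right)} = 2 l U + \left(U + l\right) = 2 U l + \left(U + l\right) = U + l + 2 U l$)
$N{\left(y,W \right)} = 26$ ($N{\left(y,W \right)} = - 2 \left(-13\right) = \left(-1\right) \left(-26\right) = 26$)
$\frac{1}{N{\left(155,-164 \right)} + C{\left(-73,Q \right)}} = \frac{1}{26 + \left(-73 + 129 + 2 \left(-73\right) 129\right)} = \frac{1}{26 - 18778} = \frac{1}{-18752} = - \frac{1}{18752}$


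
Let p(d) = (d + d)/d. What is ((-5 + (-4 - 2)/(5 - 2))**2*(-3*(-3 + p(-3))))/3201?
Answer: 49/1067 ≈ 0.045923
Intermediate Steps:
p(d) = 2 (p(d) = (2*d)/d = 2)
((-5 + (-4 - 2)/(5 - 2))**2*(-3*(-3 + p(-3))))/3201 = ((-5 + (-4 - 2)/(5 - 2))**2*(-3*(-3 + 2)))/3201 = ((-5 - 6/3)**2*(-3*(-1)))*(1/3201) = ((-5 - 6*1/3)**2*3)*(1/3201) = ((-5 - 2)**2*3)*(1/3201) = ((-7)**2*3)*(1/3201) = (49*3)*(1/3201) = 147*(1/3201) = 49/1067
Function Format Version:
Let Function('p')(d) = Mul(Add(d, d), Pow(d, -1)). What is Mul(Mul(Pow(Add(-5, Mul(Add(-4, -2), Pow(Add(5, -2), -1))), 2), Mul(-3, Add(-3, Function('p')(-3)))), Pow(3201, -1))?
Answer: Rational(49, 1067) ≈ 0.045923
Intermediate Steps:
Function('p')(d) = 2 (Function('p')(d) = Mul(Mul(2, d), Pow(d, -1)) = 2)
Mul(Mul(Pow(Add(-5, Mul(Add(-4, -2), Pow(Add(5, -2), -1))), 2), Mul(-3, Add(-3, Function('p')(-3)))), Pow(3201, -1)) = Mul(Mul(Pow(Add(-5, Mul(Add(-4, -2), Pow(Add(5, -2), -1))), 2), Mul(-3, Add(-3, 2))), Pow(3201, -1)) = Mul(Mul(Pow(Add(-5, Mul(-6, Pow(3, -1))), 2), Mul(-3, -1)), Rational(1, 3201)) = Mul(Mul(Pow(Add(-5, Mul(-6, Rational(1, 3))), 2), 3), Rational(1, 3201)) = Mul(Mul(Pow(Add(-5, -2), 2), 3), Rational(1, 3201)) = Mul(Mul(Pow(-7, 2), 3), Rational(1, 3201)) = Mul(Mul(49, 3), Rational(1, 3201)) = Mul(147, Rational(1, 3201)) = Rational(49, 1067)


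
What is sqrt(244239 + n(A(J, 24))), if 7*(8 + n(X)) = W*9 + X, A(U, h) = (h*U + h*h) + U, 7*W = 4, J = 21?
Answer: sqrt(11975062)/7 ≈ 494.36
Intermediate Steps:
W = 4/7 (W = (1/7)*4 = 4/7 ≈ 0.57143)
A(U, h) = U + h**2 + U*h (A(U, h) = (U*h + h**2) + U = (h**2 + U*h) + U = U + h**2 + U*h)
n(X) = -356/49 + X/7 (n(X) = -8 + ((4/7)*9 + X)/7 = -8 + (36/7 + X)/7 = -8 + (36/49 + X/7) = -356/49 + X/7)
sqrt(244239 + n(A(J, 24))) = sqrt(244239 + (-356/49 + (21 + 24**2 + 21*24)/7)) = sqrt(244239 + (-356/49 + (21 + 576 + 504)/7)) = sqrt(244239 + (-356/49 + (1/7)*1101)) = sqrt(244239 + (-356/49 + 1101/7)) = sqrt(244239 + 7351/49) = sqrt(11975062/49) = sqrt(11975062)/7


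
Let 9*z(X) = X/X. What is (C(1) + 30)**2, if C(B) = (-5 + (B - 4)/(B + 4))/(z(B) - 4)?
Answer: 617796/625 ≈ 988.47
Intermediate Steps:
z(X) = 1/9 (z(X) = (X/X)/9 = (1/9)*1 = 1/9)
C(B) = 9/7 - 9*(-4 + B)/(35*(4 + B)) (C(B) = (-5 + (B - 4)/(B + 4))/(1/9 - 4) = (-5 + (-4 + B)/(4 + B))/(-35/9) = (-5 + (-4 + B)/(4 + B))*(-9/35) = 9/7 - 9*(-4 + B)/(35*(4 + B)))
(C(1) + 30)**2 = (36*(6 + 1)/(35*(4 + 1)) + 30)**2 = ((36/35)*7/5 + 30)**2 = ((36/35)*(1/5)*7 + 30)**2 = (36/25 + 30)**2 = (786/25)**2 = 617796/625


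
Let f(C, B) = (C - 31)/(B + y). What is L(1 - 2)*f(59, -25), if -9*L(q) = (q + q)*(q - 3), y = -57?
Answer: 112/369 ≈ 0.30352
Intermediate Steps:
L(q) = -2*q*(-3 + q)/9 (L(q) = -(q + q)*(q - 3)/9 = -2*q*(-3 + q)/9)
f(C, B) = (-31 + C)/(-57 + B) (f(C, B) = (C - 31)/(B - 57) = (-31 + C)/(-57 + B))
L(1 - 2)*f(59, -25) = (2*(1 - 2)*(3 - (1 - 2))/9)*((-31 + 59)/(-57 - 25)) = ((2/9)*(-1)*(3 - 1*(-1)))*(28/(-82)) = ((2/9)*(-1)*(3 + 1))*(-1/82*28) = ((2/9)*(-1)*4)*(-14/41) = -8/9*(-14/41) = 112/369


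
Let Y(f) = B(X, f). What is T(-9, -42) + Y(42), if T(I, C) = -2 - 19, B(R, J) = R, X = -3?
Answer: -24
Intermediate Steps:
Y(f) = -3
T(I, C) = -21
T(-9, -42) + Y(42) = -21 - 3 = -24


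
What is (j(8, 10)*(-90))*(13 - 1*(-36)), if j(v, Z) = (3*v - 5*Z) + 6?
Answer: 88200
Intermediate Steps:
j(v, Z) = 6 - 5*Z + 3*v (j(v, Z) = (-5*Z + 3*v) + 6 = 6 - 5*Z + 3*v)
(j(8, 10)*(-90))*(13 - 1*(-36)) = ((6 - 5*10 + 3*8)*(-90))*(13 - 1*(-36)) = ((6 - 50 + 24)*(-90))*(13 + 36) = -20*(-90)*49 = 1800*49 = 88200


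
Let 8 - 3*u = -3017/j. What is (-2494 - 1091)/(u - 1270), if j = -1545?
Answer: 16616475/5877107 ≈ 2.8273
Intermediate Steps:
u = 9343/4635 (u = 8/3 - (-3017)/(3*(-1545)) = 8/3 - (-3017)*(-1)/(3*1545) = 8/3 - ⅓*3017/1545 = 8/3 - 3017/4635 = 9343/4635 ≈ 2.0158)
(-2494 - 1091)/(u - 1270) = (-2494 - 1091)/(9343/4635 - 1270) = -3585/(-5877107/4635) = -3585*(-4635/5877107) = 16616475/5877107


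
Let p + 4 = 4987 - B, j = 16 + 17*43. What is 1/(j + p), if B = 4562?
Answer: 1/1168 ≈ 0.00085616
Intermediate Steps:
j = 747 (j = 16 + 731 = 747)
p = 421 (p = -4 + (4987 - 1*4562) = -4 + (4987 - 4562) = -4 + 425 = 421)
1/(j + p) = 1/(747 + 421) = 1/1168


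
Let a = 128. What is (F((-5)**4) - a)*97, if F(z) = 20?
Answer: -10476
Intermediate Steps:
(F((-5)**4) - a)*97 = (20 - 1*128)*97 = (20 - 128)*97 = -108*97 = -10476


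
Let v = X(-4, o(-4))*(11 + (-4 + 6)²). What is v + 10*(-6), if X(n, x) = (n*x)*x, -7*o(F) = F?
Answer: -3900/49 ≈ -79.592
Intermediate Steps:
o(F) = -F/7
X(n, x) = n*x²
v = -960/49 (v = (-4*(-⅐*(-4))²)*(11 + (-4 + 6)²) = (-4*(4/7)²)*(11 + 2²) = (-4*16/49)*(11 + 4) = -64/49*15 = -960/49 ≈ -19.592)
v + 10*(-6) = -960/49 + 10*(-6) = -960/49 - 60 = -3900/49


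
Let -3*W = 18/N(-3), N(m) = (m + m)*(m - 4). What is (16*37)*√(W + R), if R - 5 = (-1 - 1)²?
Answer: 592*√434/7 ≈ 1761.8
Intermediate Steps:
N(m) = 2*m*(-4 + m) (N(m) = (2*m)*(-4 + m) = 2*m*(-4 + m))
W = -⅐ (W = -6/(2*(-3)*(-4 - 3)) = -6/(2*(-3)*(-7)) = -6/42 = -⅓*3/7 = -⅐ ≈ -0.14286)
R = 9 (R = 5 + (-1 - 1)² = 5 + (-2)² = 5 + 4 = 9)
(16*37)*√(W + R) = (16*37)*√(-⅐ + 9) = 592*√(62/7) = 592*(√434/7) = 592*√434/7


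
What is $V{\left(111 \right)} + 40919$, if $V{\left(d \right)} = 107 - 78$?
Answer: $40948$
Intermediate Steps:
$V{\left(d \right)} = 29$ ($V{\left(d \right)} = 107 - 78 = 29$)
$V{\left(111 \right)} + 40919 = 29 + 40919 = 40948$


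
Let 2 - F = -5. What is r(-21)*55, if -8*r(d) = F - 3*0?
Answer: -385/8 ≈ -48.125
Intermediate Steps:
F = 7 (F = 2 - 1*(-5) = 2 + 5 = 7)
r(d) = -7/8 (r(d) = -(7 - 3*0)/8 = -(7 + 0)/8 = -1/8*7 = -7/8)
r(-21)*55 = -7/8*55 = -385/8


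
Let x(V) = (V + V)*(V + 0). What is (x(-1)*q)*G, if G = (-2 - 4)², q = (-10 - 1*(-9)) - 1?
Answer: -144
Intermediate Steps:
q = -2 (q = (-10 + 9) - 1 = -1 - 1 = -2)
G = 36 (G = (-6)² = 36)
x(V) = 2*V² (x(V) = (2*V)*V = 2*V²)
(x(-1)*q)*G = ((2*(-1)²)*(-2))*36 = ((2*1)*(-2))*36 = (2*(-2))*36 = -4*36 = -144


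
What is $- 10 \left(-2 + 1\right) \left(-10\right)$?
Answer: $-100$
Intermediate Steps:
$- 10 \left(-2 + 1\right) \left(-10\right) = \left(-10\right) \left(-1\right) \left(-10\right) = 10 \left(-10\right) = -100$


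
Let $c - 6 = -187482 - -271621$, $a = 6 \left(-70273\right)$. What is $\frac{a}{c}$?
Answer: $- \frac{421638}{84145} \approx -5.0108$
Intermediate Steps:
$a = -421638$
$c = 84145$ ($c = 6 - -84139 = 6 + \left(-187482 + 271621\right) = 6 + 84139 = 84145$)
$\frac{a}{c} = - \frac{421638}{84145}$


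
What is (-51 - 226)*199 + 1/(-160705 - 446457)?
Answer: -33468590927/607162 ≈ -55123.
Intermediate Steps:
(-51 - 226)*199 + 1/(-160705 - 446457) = -277*199 + 1/(-607162) = -55123 - 1/607162 = -33468590927/607162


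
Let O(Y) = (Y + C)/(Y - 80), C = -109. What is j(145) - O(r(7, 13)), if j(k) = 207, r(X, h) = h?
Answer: 13773/67 ≈ 205.57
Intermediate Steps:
O(Y) = (-109 + Y)/(-80 + Y) (O(Y) = (Y - 109)/(Y - 80) = (-109 + Y)/(-80 + Y))
j(145) - O(r(7, 13)) = 207 - (-109 + 13)/(-80 + 13) = 207 - (-96)/(-67) = 207 - (-1)*(-96)/67 = 207 - 1*96/67 = 207 - 96/67 = 13773/67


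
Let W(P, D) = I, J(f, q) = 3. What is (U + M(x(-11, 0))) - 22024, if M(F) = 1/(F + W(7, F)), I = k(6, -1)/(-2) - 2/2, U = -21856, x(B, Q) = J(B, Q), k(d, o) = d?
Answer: -43881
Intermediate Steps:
x(B, Q) = 3
I = -4 (I = 6/(-2) - 2/2 = 6*(-½) - 2*½ = -3 - 1 = -4)
W(P, D) = -4
M(F) = 1/(-4 + F) (M(F) = 1/(F - 4) = 1/(-4 + F))
(U + M(x(-11, 0))) - 22024 = (-21856 + 1/(-4 + 3)) - 22024 = (-21856 + 1/(-1)) - 22024 = (-21856 - 1) - 22024 = -21857 - 22024 = -43881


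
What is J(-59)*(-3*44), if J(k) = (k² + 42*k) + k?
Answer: -124608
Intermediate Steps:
J(k) = k² + 43*k
J(-59)*(-3*44) = (-59*(43 - 59))*(-3*44) = -59*(-16)*(-132) = 944*(-132) = -124608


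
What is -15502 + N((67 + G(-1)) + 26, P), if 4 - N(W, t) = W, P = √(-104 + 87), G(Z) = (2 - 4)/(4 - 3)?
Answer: -15589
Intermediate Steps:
G(Z) = -2 (G(Z) = -2/1 = -2*1 = -2)
P = I*√17 (P = √(-17) = I*√17 ≈ 4.1231*I)
N(W, t) = 4 - W
-15502 + N((67 + G(-1)) + 26, P) = -15502 + (4 - ((67 - 2) + 26)) = -15502 + (4 - (65 + 26)) = -15502 + (4 - 1*91) = -15502 + (4 - 91) = -15502 - 87 = -15589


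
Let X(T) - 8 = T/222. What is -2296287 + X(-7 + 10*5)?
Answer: -509773895/222 ≈ -2.2963e+6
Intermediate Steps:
X(T) = 8 + T/222
-2296287 + X(-7 + 10*5) = -2296287 + (8 + (-7 + 10*5)/222) = -2296287 + (8 + (-7 + 50)/222) = -2296287 + (8 + (1/222)*43) = -2296287 + (8 + 43/222) = -2296287 + 1819/222 = -509773895/222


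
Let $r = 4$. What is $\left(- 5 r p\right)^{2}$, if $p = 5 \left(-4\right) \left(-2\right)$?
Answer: $640000$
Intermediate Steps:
$p = 40$ ($p = \left(-20\right) \left(-2\right) = 40$)
$\left(- 5 r p\right)^{2} = \left(\left(-5\right) 4 \cdot 40\right)^{2} = \left(\left(-20\right) 40\right)^{2} = \left(-800\right)^{2} = 640000$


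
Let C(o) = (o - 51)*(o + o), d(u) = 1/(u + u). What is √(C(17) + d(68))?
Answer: I*√5345310/68 ≈ 34.0*I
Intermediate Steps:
d(u) = 1/(2*u)
C(o) = 2*o*(-51 + o) (C(o) = (-51 + o)*(2*o) = 2*o*(-51 + o))
√(C(17) + d(68)) = √(2*17*(-51 + 17) + (½)/68) = √(2*17*(-34) + (½)*(1/68)) = √(-1156 + 1/136) = √(-157215/136) = I*√5345310/68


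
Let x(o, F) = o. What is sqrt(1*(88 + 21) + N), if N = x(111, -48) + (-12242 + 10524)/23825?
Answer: 3*sqrt(554834694)/4765 ≈ 14.830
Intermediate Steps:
N = 2642857/23825 (N = 111 + (-12242 + 10524)/23825 = 111 - 1718*1/23825 = 111 - 1718/23825 = 2642857/23825 ≈ 110.93)
sqrt(1*(88 + 21) + N) = sqrt(1*(88 + 21) + 2642857/23825) = sqrt(1*109 + 2642857/23825) = sqrt(109 + 2642857/23825) = sqrt(5239782/23825) = 3*sqrt(554834694)/4765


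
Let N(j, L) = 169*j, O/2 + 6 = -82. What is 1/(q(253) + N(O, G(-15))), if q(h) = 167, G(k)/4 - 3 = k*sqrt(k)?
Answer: -1/29577 ≈ -3.3810e-5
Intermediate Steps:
O = -176 (O = -12 + 2*(-82) = -12 - 164 = -176)
G(k) = 12 + 4*k**(3/2) (G(k) = 12 + 4*(k*sqrt(k)) = 12 + 4*k**(3/2))
1/(q(253) + N(O, G(-15))) = 1/(167 + 169*(-176)) = 1/(167 - 29744) = 1/(-29577) = -1/29577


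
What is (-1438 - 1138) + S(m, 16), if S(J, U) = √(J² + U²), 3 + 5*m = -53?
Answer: -2576 + 8*√149/5 ≈ -2556.5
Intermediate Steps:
m = -56/5 (m = -⅗ + (⅕)*(-53) = -⅗ - 53/5 = -56/5 ≈ -11.200)
(-1438 - 1138) + S(m, 16) = (-1438 - 1138) + √((-56/5)² + 16²) = -2576 + √(3136/25 + 256) = -2576 + √(9536/25) = -2576 + 8*√149/5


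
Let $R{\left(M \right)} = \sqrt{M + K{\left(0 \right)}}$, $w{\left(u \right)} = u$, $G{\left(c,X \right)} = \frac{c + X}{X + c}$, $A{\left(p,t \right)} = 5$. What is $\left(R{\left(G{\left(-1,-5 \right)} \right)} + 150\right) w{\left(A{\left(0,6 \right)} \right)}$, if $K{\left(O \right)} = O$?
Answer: $755$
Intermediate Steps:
$G{\left(c,X \right)} = 1$ ($G{\left(c,X \right)} = \frac{X + c}{X + c} = 1$)
$R{\left(M \right)} = \sqrt{M}$ ($R{\left(M \right)} = \sqrt{M + 0} = \sqrt{M}$)
$\left(R{\left(G{\left(-1,-5 \right)} \right)} + 150\right) w{\left(A{\left(0,6 \right)} \right)} = \left(\sqrt{1} + 150\right) 5 = \left(1 + 150\right) 5 = 151 \cdot 5 = 755$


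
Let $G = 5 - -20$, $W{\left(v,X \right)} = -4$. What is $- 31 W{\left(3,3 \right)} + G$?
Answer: $149$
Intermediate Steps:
$G = 25$ ($G = 5 + 20 = 25$)
$- 31 W{\left(3,3 \right)} + G = \left(-31\right) \left(-4\right) + 25 = 124 + 25 = 149$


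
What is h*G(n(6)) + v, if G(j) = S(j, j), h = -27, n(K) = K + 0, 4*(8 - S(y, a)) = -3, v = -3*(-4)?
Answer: -897/4 ≈ -224.25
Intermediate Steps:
v = 12
S(y, a) = 35/4 (S(y, a) = 8 - 1/4*(-3) = 8 + 3/4 = 35/4)
n(K) = K
G(j) = 35/4
h*G(n(6)) + v = -27*35/4 + 12 = -945/4 + 12 = -897/4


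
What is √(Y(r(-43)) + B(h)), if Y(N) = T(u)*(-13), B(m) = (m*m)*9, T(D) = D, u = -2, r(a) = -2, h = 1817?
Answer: √29713427 ≈ 5451.0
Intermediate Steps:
B(m) = 9*m² (B(m) = m²*9 = 9*m²)
Y(N) = 26 (Y(N) = -2*(-13) = 26)
√(Y(r(-43)) + B(h)) = √(26 + 9*1817²) = √(26 + 9*3301489) = √(26 + 29713401) = √29713427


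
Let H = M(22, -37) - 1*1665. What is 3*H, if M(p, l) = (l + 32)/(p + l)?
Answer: -4994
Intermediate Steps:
M(p, l) = (32 + l)/(l + p)
H = -4994/3 (H = (32 - 37)/(-37 + 22) - 1*1665 = -5/(-15) - 1665 = -1/15*(-5) - 1665 = 1/3 - 1665 = -4994/3 ≈ -1664.7)
3*H = 3*(-4994/3) = -4994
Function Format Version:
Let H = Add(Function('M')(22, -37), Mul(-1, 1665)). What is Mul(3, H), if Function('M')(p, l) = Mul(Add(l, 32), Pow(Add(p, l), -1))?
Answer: -4994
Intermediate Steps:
Function('M')(p, l) = Mul(Pow(Add(l, p), -1), Add(32, l)) (Function('M')(p, l) = Mul(Add(32, l), Pow(Add(l, p), -1)) = Mul(Pow(Add(l, p), -1), Add(32, l)))
H = Rational(-4994, 3) (H = Add(Mul(Pow(Add(-37, 22), -1), Add(32, -37)), Mul(-1, 1665)) = Add(Mul(Pow(-15, -1), -5), -1665) = Add(Mul(Rational(-1, 15), -5), -1665) = Add(Rational(1, 3), -1665) = Rational(-4994, 3) ≈ -1664.7)
Mul(3, H) = Mul(3, Rational(-4994, 3)) = -4994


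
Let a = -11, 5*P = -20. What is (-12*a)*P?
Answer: -528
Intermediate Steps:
P = -4 (P = (⅕)*(-20) = -4)
(-12*a)*P = -12*(-11)*(-4) = 132*(-4) = -528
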